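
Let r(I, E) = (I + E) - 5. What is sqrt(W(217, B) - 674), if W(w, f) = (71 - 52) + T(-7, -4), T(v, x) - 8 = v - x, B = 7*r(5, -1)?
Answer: 5*I*sqrt(26) ≈ 25.495*I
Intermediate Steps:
r(I, E) = -5 + E + I (r(I, E) = (E + I) - 5 = -5 + E + I)
B = -7 (B = 7*(-5 - 1 + 5) = 7*(-1) = -7)
T(v, x) = 8 + v - x (T(v, x) = 8 + (v - x) = 8 + v - x)
W(w, f) = 24 (W(w, f) = (71 - 52) + (8 - 7 - 1*(-4)) = 19 + (8 - 7 + 4) = 19 + 5 = 24)
sqrt(W(217, B) - 674) = sqrt(24 - 674) = sqrt(-650) = 5*I*sqrt(26)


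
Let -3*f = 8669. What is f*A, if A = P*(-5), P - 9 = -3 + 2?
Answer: 346760/3 ≈ 1.1559e+5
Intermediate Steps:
f = -8669/3 (f = -⅓*8669 = -8669/3 ≈ -2889.7)
P = 8 (P = 9 + (-3 + 2) = 9 - 1 = 8)
A = -40 (A = 8*(-5) = -40)
f*A = -8669/3*(-40) = 346760/3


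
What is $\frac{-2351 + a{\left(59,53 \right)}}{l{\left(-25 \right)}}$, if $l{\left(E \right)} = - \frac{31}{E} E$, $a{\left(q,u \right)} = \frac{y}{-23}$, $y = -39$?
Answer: $\frac{54034}{713} \approx 75.784$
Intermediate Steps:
$a{\left(q,u \right)} = \frac{39}{23}$ ($a{\left(q,u \right)} = - \frac{39}{-23} = \left(-39\right) \left(- \frac{1}{23}\right) = \frac{39}{23}$)
$l{\left(E \right)} = -31$
$\frac{-2351 + a{\left(59,53 \right)}}{l{\left(-25 \right)}} = \frac{-2351 + \frac{39}{23}}{-31} = \left(- \frac{54034}{23}\right) \left(- \frac{1}{31}\right) = \frac{54034}{713}$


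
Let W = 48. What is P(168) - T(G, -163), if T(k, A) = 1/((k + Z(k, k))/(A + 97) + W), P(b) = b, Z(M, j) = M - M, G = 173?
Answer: 503094/2995 ≈ 167.98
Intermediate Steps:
Z(M, j) = 0
T(k, A) = 1/(48 + k/(97 + A)) (T(k, A) = 1/((k + 0)/(A + 97) + 48) = 1/(k/(97 + A) + 48) = 1/(48 + k/(97 + A)))
P(168) - T(G, -163) = 168 - (97 - 163)/(4656 + 173 + 48*(-163)) = 168 - (-66)/(4656 + 173 - 7824) = 168 - (-66)/(-2995) = 168 - (-1)*(-66)/2995 = 168 - 1*66/2995 = 168 - 66/2995 = 503094/2995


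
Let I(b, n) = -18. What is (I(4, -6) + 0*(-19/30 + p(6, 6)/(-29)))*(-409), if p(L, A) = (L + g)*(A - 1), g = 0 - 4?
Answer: 7362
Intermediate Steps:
g = -4
p(L, A) = (-1 + A)*(-4 + L) (p(L, A) = (L - 4)*(A - 1) = (-4 + L)*(-1 + A) = (-1 + A)*(-4 + L))
(I(4, -6) + 0*(-19/30 + p(6, 6)/(-29)))*(-409) = (-18 + 0*(-19/30 + (4 - 1*6 - 4*6 + 6*6)/(-29)))*(-409) = (-18 + 0*(-19*1/30 + (4 - 6 - 24 + 36)*(-1/29)))*(-409) = (-18 + 0*(-19/30 + 10*(-1/29)))*(-409) = (-18 + 0*(-19/30 - 10/29))*(-409) = (-18 + 0*(-851/870))*(-409) = (-18 + 0)*(-409) = -18*(-409) = 7362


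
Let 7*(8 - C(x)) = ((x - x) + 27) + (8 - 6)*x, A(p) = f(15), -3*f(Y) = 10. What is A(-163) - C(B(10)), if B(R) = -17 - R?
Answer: -319/21 ≈ -15.190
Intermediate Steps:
f(Y) = -10/3 (f(Y) = -⅓*10 = -10/3)
A(p) = -10/3
C(x) = 29/7 - 2*x/7 (C(x) = 8 - (((x - x) + 27) + (8 - 6)*x)/7 = 8 - ((0 + 27) + 2*x)/7 = 8 - (27 + 2*x)/7 = 8 + (-27/7 - 2*x/7) = 29/7 - 2*x/7)
A(-163) - C(B(10)) = -10/3 - (29/7 - 2*(-17 - 1*10)/7) = -10/3 - (29/7 - 2*(-17 - 10)/7) = -10/3 - (29/7 - 2/7*(-27)) = -10/3 - (29/7 + 54/7) = -10/3 - 1*83/7 = -10/3 - 83/7 = -319/21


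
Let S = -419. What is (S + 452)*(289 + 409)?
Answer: 23034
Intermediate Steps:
(S + 452)*(289 + 409) = (-419 + 452)*(289 + 409) = 33*698 = 23034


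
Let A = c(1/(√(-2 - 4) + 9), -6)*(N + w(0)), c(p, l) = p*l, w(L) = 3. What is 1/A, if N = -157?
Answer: 3/308 + I*√6/924 ≈ 0.0097403 + 0.002651*I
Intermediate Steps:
c(p, l) = l*p
A = 924/(9 + I*√6) (A = (-6/(√(-2 - 4) + 9))*(-157 + 3) = -6/(√(-6) + 9)*(-154) = -6/(I*√6 + 9)*(-154) = -6/(9 + I*√6)*(-154) = 924/(9 + I*√6) ≈ 95.586 - 26.015*I)
1/A = 1/(2772/29 - 308*I*√6/29)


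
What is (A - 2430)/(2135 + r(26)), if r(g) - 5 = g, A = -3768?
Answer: -1033/361 ≈ -2.8615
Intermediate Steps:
r(g) = 5 + g
(A - 2430)/(2135 + r(26)) = (-3768 - 2430)/(2135 + (5 + 26)) = -6198/(2135 + 31) = -6198/2166 = -6198*1/2166 = -1033/361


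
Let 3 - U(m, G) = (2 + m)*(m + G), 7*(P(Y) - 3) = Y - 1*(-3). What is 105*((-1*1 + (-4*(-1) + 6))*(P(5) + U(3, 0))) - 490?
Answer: -7915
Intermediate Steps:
P(Y) = 24/7 + Y/7 (P(Y) = 3 + (Y - 1*(-3))/7 = 3 + (Y + 3)/7 = 3 + (3 + Y)/7 = 3 + (3/7 + Y/7) = 24/7 + Y/7)
U(m, G) = 3 - (2 + m)*(G + m) (U(m, G) = 3 - (2 + m)*(m + G) = 3 - (2 + m)*(G + m))
105*((-1*1 + (-4*(-1) + 6))*(P(5) + U(3, 0))) - 490 = 105*((-1*1 + (-4*(-1) + 6))*((24/7 + (1/7)*5) + (3 - 1*3**2 - 2*0 - 2*3 - 1*0*3))) - 490 = 105*((-1 + (4 + 6))*((24/7 + 5/7) + (3 - 1*9 + 0 - 6 + 0))) - 490 = 105*((-1 + 10)*(29/7 + (3 - 9 + 0 - 6 + 0))) - 490 = 105*(9*(29/7 - 12)) - 490 = 105*(9*(-55/7)) - 490 = 105*(-495/7) - 490 = -7425 - 490 = -7915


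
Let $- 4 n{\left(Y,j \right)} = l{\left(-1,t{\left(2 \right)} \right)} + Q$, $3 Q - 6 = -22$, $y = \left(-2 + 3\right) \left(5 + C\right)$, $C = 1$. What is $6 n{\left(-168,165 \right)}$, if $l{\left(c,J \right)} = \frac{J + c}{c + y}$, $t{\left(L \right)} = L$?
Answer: $\frac{77}{10} \approx 7.7$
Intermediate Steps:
$y = 6$ ($y = \left(-2 + 3\right) \left(5 + 1\right) = 1 \cdot 6 = 6$)
$l{\left(c,J \right)} = \frac{J + c}{6 + c}$ ($l{\left(c,J \right)} = \frac{J + c}{c + 6} = \frac{J + c}{6 + c}$)
$Q = - \frac{16}{3}$ ($Q = 2 + \frac{1}{3} \left(-22\right) = 2 - \frac{22}{3} = - \frac{16}{3} \approx -5.3333$)
$n{\left(Y,j \right)} = \frac{77}{60}$ ($n{\left(Y,j \right)} = - \frac{\frac{2 - 1}{6 - 1} - \frac{16}{3}}{4} = - \frac{\frac{1}{5} \cdot 1 - \frac{16}{3}}{4} = - \frac{\frac{1}{5} - \frac{16}{3}}{4} = \left(- \frac{1}{4}\right) \left(- \frac{77}{15}\right) = \frac{77}{60}$)
$6 n{\left(-168,165 \right)} = 6 \cdot \frac{77}{60} = \frac{77}{10}$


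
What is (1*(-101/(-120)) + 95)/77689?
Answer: 11501/9322680 ≈ 0.0012337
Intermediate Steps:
(1*(-101/(-120)) + 95)/77689 = (1*(-101*(-1/120)) + 95)*(1/77689) = (1*(101/120) + 95)*(1/77689) = (101/120 + 95)*(1/77689) = (11501/120)*(1/77689) = 11501/9322680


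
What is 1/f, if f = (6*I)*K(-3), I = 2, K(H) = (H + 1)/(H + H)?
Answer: ¼ ≈ 0.25000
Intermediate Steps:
K(H) = (1 + H)/(2*H) (K(H) = (1 + H)/((2*H)) = (1 + H)*(1/(2*H)) = (1 + H)/(2*H))
f = 4 (f = (6*2)*((½)*(1 - 3)/(-3)) = 12*((½)*(-⅓)*(-2)) = 12*(⅓) = 4)
1/f = 1/4 = ¼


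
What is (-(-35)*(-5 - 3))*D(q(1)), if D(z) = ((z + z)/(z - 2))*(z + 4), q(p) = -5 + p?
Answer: 0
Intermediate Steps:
D(z) = 2*z*(4 + z)/(-2 + z) (D(z) = ((2*z)/(-2 + z))*(4 + z) = (2*z/(-2 + z))*(4 + z) = 2*z*(4 + z)/(-2 + z))
(-(-35)*(-5 - 3))*D(q(1)) = (-(-35)*(-5 - 3))*(2*(-5 + 1)*(4 + (-5 + 1))/(-2 + (-5 + 1))) = (-(-35)*(-8))*(2*(-4)*(4 - 4)/(-2 - 4)) = (-7*40)*(2*(-4)*0/(-6)) = -560*(-4)*(-1)*0/6 = -280*0 = 0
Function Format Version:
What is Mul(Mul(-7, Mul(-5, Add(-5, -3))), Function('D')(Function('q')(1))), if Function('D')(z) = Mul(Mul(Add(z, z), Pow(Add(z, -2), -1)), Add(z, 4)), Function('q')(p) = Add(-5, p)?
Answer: 0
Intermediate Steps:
Function('D')(z) = Mul(2, z, Pow(Add(-2, z), -1), Add(4, z)) (Function('D')(z) = Mul(Mul(Mul(2, z), Pow(Add(-2, z), -1)), Add(4, z)) = Mul(Mul(2, z, Pow(Add(-2, z), -1)), Add(4, z)) = Mul(2, z, Pow(Add(-2, z), -1), Add(4, z)))
Mul(Mul(-7, Mul(-5, Add(-5, -3))), Function('D')(Function('q')(1))) = Mul(Mul(-7, Mul(-5, Add(-5, -3))), Mul(2, Add(-5, 1), Pow(Add(-2, Add(-5, 1)), -1), Add(4, Add(-5, 1)))) = Mul(Mul(-7, Mul(-5, -8)), Mul(2, -4, Pow(Add(-2, -4), -1), Add(4, -4))) = Mul(Mul(-7, 40), Mul(2, -4, Pow(-6, -1), 0)) = Mul(-280, Mul(2, -4, Rational(-1, 6), 0)) = Mul(-280, 0) = 0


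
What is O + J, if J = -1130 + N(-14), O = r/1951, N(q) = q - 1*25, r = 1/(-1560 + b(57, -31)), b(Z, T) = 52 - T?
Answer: -3368621964/2881627 ≈ -1169.0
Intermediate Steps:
r = -1/1477 (r = 1/(-1560 + (52 - 1*(-31))) = 1/(-1560 + (52 + 31)) = 1/(-1560 + 83) = 1/(-1477) = -1/1477 ≈ -0.00067705)
N(q) = -25 + q (N(q) = q - 25 = -25 + q)
O = -1/2881627 (O = -1/1477/1951 = -1/1477*1/1951 = -1/2881627 ≈ -3.4703e-7)
J = -1169 (J = -1130 + (-25 - 14) = -1130 - 39 = -1169)
O + J = -1/2881627 - 1169 = -3368621964/2881627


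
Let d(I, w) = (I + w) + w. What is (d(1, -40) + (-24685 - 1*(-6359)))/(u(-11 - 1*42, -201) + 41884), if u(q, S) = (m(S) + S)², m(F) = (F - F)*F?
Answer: -3681/16457 ≈ -0.22367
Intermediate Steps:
m(F) = 0 (m(F) = 0*F = 0)
d(I, w) = I + 2*w
u(q, S) = S² (u(q, S) = (0 + S)² = S²)
(d(1, -40) + (-24685 - 1*(-6359)))/(u(-11 - 1*42, -201) + 41884) = ((1 + 2*(-40)) + (-24685 - 1*(-6359)))/((-201)² + 41884) = ((1 - 80) + (-24685 + 6359))/(40401 + 41884) = (-79 - 18326)/82285 = -18405*1/82285 = -3681/16457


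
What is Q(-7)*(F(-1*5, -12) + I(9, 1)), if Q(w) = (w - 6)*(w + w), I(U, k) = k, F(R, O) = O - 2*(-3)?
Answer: -910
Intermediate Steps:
F(R, O) = 6 + O (F(R, O) = O + 6 = 6 + O)
Q(w) = 2*w*(-6 + w) (Q(w) = (-6 + w)*(2*w) = 2*w*(-6 + w))
Q(-7)*(F(-1*5, -12) + I(9, 1)) = (2*(-7)*(-6 - 7))*((6 - 12) + 1) = (2*(-7)*(-13))*(-6 + 1) = 182*(-5) = -910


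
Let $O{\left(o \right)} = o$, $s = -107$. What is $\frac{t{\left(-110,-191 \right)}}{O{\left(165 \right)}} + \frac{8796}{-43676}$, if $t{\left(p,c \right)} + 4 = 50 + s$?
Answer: $- \frac{1028894}{1801635} \approx -0.57109$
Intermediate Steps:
$t{\left(p,c \right)} = -61$ ($t{\left(p,c \right)} = -4 + \left(50 - 107\right) = -4 - 57 = -61$)
$\frac{t{\left(-110,-191 \right)}}{O{\left(165 \right)}} + \frac{8796}{-43676} = - \frac{61}{165} + \frac{8796}{-43676} = \left(-61\right) \frac{1}{165} + 8796 \left(- \frac{1}{43676}\right) = - \frac{61}{165} - \frac{2199}{10919} = - \frac{1028894}{1801635}$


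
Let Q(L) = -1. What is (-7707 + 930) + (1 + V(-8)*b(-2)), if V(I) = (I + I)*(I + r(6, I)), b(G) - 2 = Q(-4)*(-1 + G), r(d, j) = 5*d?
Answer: -8536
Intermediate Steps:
b(G) = 3 - G (b(G) = 2 - (-1 + G) = 2 + (1 - G) = 3 - G)
V(I) = 2*I*(30 + I) (V(I) = (I + I)*(I + 5*6) = (2*I)*(I + 30) = (2*I)*(30 + I) = 2*I*(30 + I))
(-7707 + 930) + (1 + V(-8)*b(-2)) = (-7707 + 930) + (1 + (2*(-8)*(30 - 8))*(3 - 1*(-2))) = -6777 + (1 + (2*(-8)*22)*(3 + 2)) = -6777 + (1 - 352*5) = -6777 + (1 - 1760) = -6777 - 1759 = -8536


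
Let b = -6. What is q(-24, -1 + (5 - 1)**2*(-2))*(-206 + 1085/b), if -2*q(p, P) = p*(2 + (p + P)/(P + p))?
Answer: -13926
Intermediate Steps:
q(p, P) = -3*p/2 (q(p, P) = -p*(2 + (p + P)/(P + p))/2 = -p*(2 + (P + p)/(P + p))/2 = -p*(2 + 1)/2 = -p*3/2 = -3*p/2)
q(-24, -1 + (5 - 1)**2*(-2))*(-206 + 1085/b) = (-3/2*(-24))*(-206 + 1085/(-6)) = 36*(-206 + 1085*(-1/6)) = 36*(-206 - 1085/6) = 36*(-2321/6) = -13926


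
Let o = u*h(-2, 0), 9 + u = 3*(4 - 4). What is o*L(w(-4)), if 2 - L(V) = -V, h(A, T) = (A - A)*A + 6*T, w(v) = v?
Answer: 0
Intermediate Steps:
h(A, T) = 6*T (h(A, T) = 0*A + 6*T = 0 + 6*T = 6*T)
u = -9 (u = -9 + 3*(4 - 4) = -9 + 3*0 = -9 + 0 = -9)
L(V) = 2 + V (L(V) = 2 - (-1)*V = 2 + V)
o = 0 (o = -54*0 = -9*0 = 0)
o*L(w(-4)) = 0*(2 - 4) = 0*(-2) = 0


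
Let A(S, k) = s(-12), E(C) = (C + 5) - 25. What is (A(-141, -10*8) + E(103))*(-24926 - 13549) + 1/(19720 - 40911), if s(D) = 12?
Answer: -77455753876/21191 ≈ -3.6551e+6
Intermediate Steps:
E(C) = -20 + C (E(C) = (5 + C) - 25 = -20 + C)
A(S, k) = 12
(A(-141, -10*8) + E(103))*(-24926 - 13549) + 1/(19720 - 40911) = (12 + (-20 + 103))*(-24926 - 13549) + 1/(19720 - 40911) = (12 + 83)*(-38475) + 1/(-21191) = 95*(-38475) - 1/21191 = -3655125 - 1/21191 = -77455753876/21191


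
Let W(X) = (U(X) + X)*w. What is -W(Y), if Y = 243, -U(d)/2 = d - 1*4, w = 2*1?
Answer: 470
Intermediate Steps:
w = 2
U(d) = 8 - 2*d (U(d) = -2*(d - 1*4) = -2*(d - 4) = -2*(-4 + d) = 8 - 2*d)
W(X) = 16 - 2*X (W(X) = ((8 - 2*X) + X)*2 = (8 - X)*2 = 16 - 2*X)
-W(Y) = -(16 - 2*243) = -(16 - 486) = -1*(-470) = 470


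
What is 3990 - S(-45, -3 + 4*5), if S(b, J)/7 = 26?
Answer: 3808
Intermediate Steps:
S(b, J) = 182 (S(b, J) = 7*26 = 182)
3990 - S(-45, -3 + 4*5) = 3990 - 1*182 = 3990 - 182 = 3808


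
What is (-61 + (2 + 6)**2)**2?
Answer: 9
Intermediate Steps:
(-61 + (2 + 6)**2)**2 = (-61 + 8**2)**2 = (-61 + 64)**2 = 3**2 = 9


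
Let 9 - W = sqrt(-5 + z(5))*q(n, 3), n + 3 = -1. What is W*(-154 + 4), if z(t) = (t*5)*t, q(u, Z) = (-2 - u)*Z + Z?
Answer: -1350 + 2700*sqrt(30) ≈ 13439.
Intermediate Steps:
n = -4 (n = -3 - 1 = -4)
q(u, Z) = Z + Z*(-2 - u) (q(u, Z) = Z*(-2 - u) + Z = Z + Z*(-2 - u))
z(t) = 5*t**2 (z(t) = (5*t)*t = 5*t**2)
W = 9 - 18*sqrt(30) (W = 9 - sqrt(-5 + 5*5**2)*(-1*3*(1 - 4)) = 9 - sqrt(-5 + 5*25)*(-1*3*(-3)) = 9 - sqrt(-5 + 125)*9 = 9 - sqrt(120)*9 = 9 - 2*sqrt(30)*9 = 9 - 18*sqrt(30) ≈ -89.590)
W*(-154 + 4) = (9 - 18*sqrt(30))*(-154 + 4) = (9 - 18*sqrt(30))*(-150) = -1350 + 2700*sqrt(30)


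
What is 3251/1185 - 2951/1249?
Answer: 563564/1480065 ≈ 0.38077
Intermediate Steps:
3251/1185 - 2951/1249 = 563564/1480065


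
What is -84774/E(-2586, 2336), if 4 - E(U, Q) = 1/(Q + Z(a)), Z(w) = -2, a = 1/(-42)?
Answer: -197862516/9335 ≈ -21196.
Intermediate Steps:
a = -1/42 ≈ -0.023810
E(U, Q) = 4 - 1/(-2 + Q) (E(U, Q) = 4 - 1/(Q - 2) = 4 - 1/(-2 + Q))
-84774/E(-2586, 2336) = -84774*(-2 + 2336)/(-9 + 4*2336) = -84774*2334/(-9 + 9344) = -84774/((1/2334)*9335) = -84774/9335/2334 = -84774*2334/9335 = -197862516/9335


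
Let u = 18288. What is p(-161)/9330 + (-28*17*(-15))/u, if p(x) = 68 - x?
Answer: 327797/789940 ≈ 0.41496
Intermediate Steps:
p(-161)/9330 + (-28*17*(-15))/u = (68 - 1*(-161))/9330 + (-28*17*(-15))/18288 = (68 + 161)*(1/9330) - 476*(-15)*(1/18288) = 229*(1/9330) + 7140*(1/18288) = 229/9330 + 595/1524 = 327797/789940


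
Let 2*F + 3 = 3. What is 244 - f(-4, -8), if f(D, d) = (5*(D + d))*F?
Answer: 244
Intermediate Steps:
F = 0 (F = -3/2 + (1/2)*3 = -3/2 + 3/2 = 0)
f(D, d) = 0 (f(D, d) = (5*(D + d))*0 = (5*D + 5*d)*0 = 0)
244 - f(-4, -8) = 244 - 1*0 = 244 + 0 = 244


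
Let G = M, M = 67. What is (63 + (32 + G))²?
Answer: 26244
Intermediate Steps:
G = 67
(63 + (32 + G))² = (63 + (32 + 67))² = (63 + 99)² = 162² = 26244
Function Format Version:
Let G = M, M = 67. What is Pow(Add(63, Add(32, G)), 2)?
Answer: 26244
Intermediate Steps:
G = 67
Pow(Add(63, Add(32, G)), 2) = Pow(Add(63, Add(32, 67)), 2) = Pow(Add(63, 99), 2) = Pow(162, 2) = 26244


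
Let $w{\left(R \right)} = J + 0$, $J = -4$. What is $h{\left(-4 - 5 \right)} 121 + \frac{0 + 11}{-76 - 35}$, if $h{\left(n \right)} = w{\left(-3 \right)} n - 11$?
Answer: $\frac{335764}{111} \approx 3024.9$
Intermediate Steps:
$w{\left(R \right)} = -4$ ($w{\left(R \right)} = -4 + 0 = -4$)
$h{\left(n \right)} = -11 - 4 n$ ($h{\left(n \right)} = - 4 n - 11 = -11 - 4 n$)
$h{\left(-4 - 5 \right)} 121 + \frac{0 + 11}{-76 - 35} = \left(-11 - 4 \left(-4 - 5\right)\right) 121 + \frac{0 + 11}{-76 - 35} = \left(-11 - -36\right) 121 + \frac{11}{-111} = \left(-11 + 36\right) 121 + 11 \left(- \frac{1}{111}\right) = 25 \cdot 121 - \frac{11}{111} = 3025 - \frac{11}{111} = \frac{335764}{111}$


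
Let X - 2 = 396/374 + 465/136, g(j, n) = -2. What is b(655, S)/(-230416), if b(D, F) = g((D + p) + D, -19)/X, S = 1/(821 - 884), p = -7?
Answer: 17/12687281 ≈ 1.3399e-6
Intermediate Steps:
S = -1/63 (S = 1/(-63) = -1/63 ≈ -0.015873)
X = 881/136 (X = 2 + (396/374 + 465/136) = 2 + (396*(1/374) + 465*(1/136)) = 2 + (18/17 + 465/136) = 2 + 609/136 = 881/136 ≈ 6.4779)
b(D, F) = -272/881 (b(D, F) = -2/881/136 = -2*136/881 = -272/881)
b(655, S)/(-230416) = -272/881/(-230416) = -272/881*(-1/230416) = 17/12687281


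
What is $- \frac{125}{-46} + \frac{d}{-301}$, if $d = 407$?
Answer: $\frac{18903}{13846} \approx 1.3652$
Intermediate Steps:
$- \frac{125}{-46} + \frac{d}{-301} = - \frac{125}{-46} + \frac{407}{-301} = \left(-125\right) \left(- \frac{1}{46}\right) + 407 \left(- \frac{1}{301}\right) = \frac{125}{46} - \frac{407}{301} = \frac{18903}{13846}$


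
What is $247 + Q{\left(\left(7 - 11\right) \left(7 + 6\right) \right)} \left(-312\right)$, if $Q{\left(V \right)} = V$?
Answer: $16471$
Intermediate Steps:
$247 + Q{\left(\left(7 - 11\right) \left(7 + 6\right) \right)} \left(-312\right) = 247 + \left(7 - 11\right) \left(7 + 6\right) \left(-312\right) = 247 + \left(-4\right) 13 \left(-312\right) = 247 - -16224 = 247 + 16224 = 16471$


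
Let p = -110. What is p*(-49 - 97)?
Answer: 16060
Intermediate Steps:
p*(-49 - 97) = -110*(-49 - 97) = -110*(-146) = 16060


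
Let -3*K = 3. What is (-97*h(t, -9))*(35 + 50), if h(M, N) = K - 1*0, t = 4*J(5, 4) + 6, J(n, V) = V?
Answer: 8245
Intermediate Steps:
K = -1 (K = -1/3*3 = -1)
t = 22 (t = 4*4 + 6 = 16 + 6 = 22)
h(M, N) = -1 (h(M, N) = -1 - 1*0 = -1 + 0 = -1)
(-97*h(t, -9))*(35 + 50) = (-97*(-1))*(35 + 50) = 97*85 = 8245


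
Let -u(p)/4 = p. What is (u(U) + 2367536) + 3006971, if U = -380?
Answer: 5376027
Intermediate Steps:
u(p) = -4*p
(u(U) + 2367536) + 3006971 = (-4*(-380) + 2367536) + 3006971 = (1520 + 2367536) + 3006971 = 2369056 + 3006971 = 5376027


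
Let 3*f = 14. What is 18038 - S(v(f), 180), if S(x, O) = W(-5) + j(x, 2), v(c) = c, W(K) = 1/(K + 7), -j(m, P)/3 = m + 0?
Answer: 36103/2 ≈ 18052.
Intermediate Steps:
f = 14/3 (f = (1/3)*14 = 14/3 ≈ 4.6667)
j(m, P) = -3*m (j(m, P) = -3*(m + 0) = -3*m)
W(K) = 1/(7 + K)
S(x, O) = 1/2 - 3*x (S(x, O) = 1/(7 - 5) - 3*x = 1/2 - 3*x)
18038 - S(v(f), 180) = 18038 - (1/2 - 3*14/3) = 18038 - (1/2 - 14) = 18038 - 1*(-27/2) = 18038 + 27/2 = 36103/2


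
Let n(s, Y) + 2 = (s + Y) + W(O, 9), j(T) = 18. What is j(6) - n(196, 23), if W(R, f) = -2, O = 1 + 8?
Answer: -197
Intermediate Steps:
O = 9
n(s, Y) = -4 + Y + s (n(s, Y) = -2 + ((s + Y) - 2) = -2 + ((Y + s) - 2) = -2 + (-2 + Y + s) = -4 + Y + s)
j(6) - n(196, 23) = 18 - (-4 + 23 + 196) = 18 - 1*215 = 18 - 215 = -197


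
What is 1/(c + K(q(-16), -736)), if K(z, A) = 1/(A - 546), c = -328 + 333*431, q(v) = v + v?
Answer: 1282/183575989 ≈ 6.9835e-6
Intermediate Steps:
q(v) = 2*v
c = 143195 (c = -328 + 143523 = 143195)
K(z, A) = 1/(-546 + A)
1/(c + K(q(-16), -736)) = 1/(143195 + 1/(-546 - 736)) = 1/(143195 + 1/(-1282)) = 1/(143195 - 1/1282) = 1/(183575989/1282) = 1282/183575989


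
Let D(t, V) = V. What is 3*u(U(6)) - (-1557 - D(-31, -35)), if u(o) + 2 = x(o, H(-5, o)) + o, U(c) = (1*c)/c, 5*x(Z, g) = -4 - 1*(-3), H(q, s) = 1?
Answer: 7592/5 ≈ 1518.4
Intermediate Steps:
x(Z, g) = -⅕ (x(Z, g) = (-4 - 1*(-3))/5 = (-4 + 3)/5 = (⅕)*(-1) = -⅕)
U(c) = 1 (U(c) = c/c = 1)
u(o) = -11/5 + o (u(o) = -2 + (-⅕ + o) = -11/5 + o)
3*u(U(6)) - (-1557 - D(-31, -35)) = 3*(-11/5 + 1) - (-1557 - 1*(-35)) = 3*(-6/5) - (-1557 + 35) = -18/5 - 1*(-1522) = -18/5 + 1522 = 7592/5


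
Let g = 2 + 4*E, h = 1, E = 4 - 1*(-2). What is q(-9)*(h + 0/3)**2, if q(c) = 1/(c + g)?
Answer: 1/17 ≈ 0.058824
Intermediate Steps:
E = 6 (E = 4 + 2 = 6)
g = 26 (g = 2 + 4*6 = 2 + 24 = 26)
q(c) = 1/(26 + c) (q(c) = 1/(c + 26) = 1/(26 + c))
q(-9)*(h + 0/3)**2 = (1 + 0/3)**2/(26 - 9) = (1 + 0*(1/3))**2/17 = (1 + 0)**2/17 = (1/17)*1**2 = (1/17)*1 = 1/17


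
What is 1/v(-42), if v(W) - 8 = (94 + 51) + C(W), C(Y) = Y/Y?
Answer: 1/154 ≈ 0.0064935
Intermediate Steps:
C(Y) = 1
v(W) = 154 (v(W) = 8 + ((94 + 51) + 1) = 8 + (145 + 1) = 8 + 146 = 154)
1/v(-42) = 1/154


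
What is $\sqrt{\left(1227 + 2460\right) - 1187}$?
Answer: $50$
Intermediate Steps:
$\sqrt{\left(1227 + 2460\right) - 1187} = \sqrt{3687 - 1187} = \sqrt{2500} = 50$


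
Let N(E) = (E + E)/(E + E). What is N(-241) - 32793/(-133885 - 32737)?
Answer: 199415/166622 ≈ 1.1968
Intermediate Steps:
N(E) = 1 (N(E) = (2*E)/((2*E)) = (2*E)*(1/(2*E)) = 1)
N(-241) - 32793/(-133885 - 32737) = 1 - 32793/(-133885 - 32737) = 1 - 32793/(-166622) = 1 - 32793*(-1)/166622 = 1 - 1*(-32793/166622) = 1 + 32793/166622 = 199415/166622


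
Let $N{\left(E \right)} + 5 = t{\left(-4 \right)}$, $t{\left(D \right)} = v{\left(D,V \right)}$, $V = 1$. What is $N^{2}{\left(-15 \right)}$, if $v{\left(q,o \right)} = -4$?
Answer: $81$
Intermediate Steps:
$t{\left(D \right)} = -4$
$N{\left(E \right)} = -9$ ($N{\left(E \right)} = -5 - 4 = -9$)
$N^{2}{\left(-15 \right)} = \left(-9\right)^{2} = 81$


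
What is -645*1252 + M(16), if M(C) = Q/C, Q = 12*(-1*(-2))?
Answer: -1615077/2 ≈ -8.0754e+5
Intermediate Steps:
Q = 24 (Q = 12*2 = 24)
M(C) = 24/C
-645*1252 + M(16) = -645*1252 + 24/16 = -807540 + 24*(1/16) = -807540 + 3/2 = -1615077/2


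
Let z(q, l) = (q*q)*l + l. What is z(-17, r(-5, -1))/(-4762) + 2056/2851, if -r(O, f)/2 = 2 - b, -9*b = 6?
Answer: 21300328/20364693 ≈ 1.0459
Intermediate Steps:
b = -⅔ (b = -⅑*6 = -⅔ ≈ -0.66667)
r(O, f) = -16/3 (r(O, f) = -2*(2 - 1*(-⅔)) = -2*(2 + ⅔) = -2*8/3 = -16/3)
z(q, l) = l + l*q² (z(q, l) = q²*l + l = l*q² + l = l + l*q²)
z(-17, r(-5, -1))/(-4762) + 2056/2851 = -16*(1 + (-17)²)/3/(-4762) + 2056/2851 = -16*(1 + 289)/3*(-1/4762) + 2056*(1/2851) = -16/3*290*(-1/4762) + 2056/2851 = -4640/3*(-1/4762) + 2056/2851 = 2320/7143 + 2056/2851 = 21300328/20364693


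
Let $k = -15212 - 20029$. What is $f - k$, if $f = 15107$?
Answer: $50348$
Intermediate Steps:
$k = -35241$
$f - k = 15107 - -35241 = 15107 + 35241 = 50348$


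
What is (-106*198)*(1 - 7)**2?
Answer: -755568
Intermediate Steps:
(-106*198)*(1 - 7)**2 = -20988*(-6)**2 = -20988*36 = -755568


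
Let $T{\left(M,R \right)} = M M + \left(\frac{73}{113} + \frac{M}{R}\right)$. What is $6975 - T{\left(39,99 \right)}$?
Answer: $\frac{20334088}{3729} \approx 5453.0$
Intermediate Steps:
$T{\left(M,R \right)} = \frac{73}{113} + M^{2} + \frac{M}{R}$ ($T{\left(M,R \right)} = M^{2} + \left(73 \cdot \frac{1}{113} + \frac{M}{R}\right) = M^{2} + \left(\frac{73}{113} + \frac{M}{R}\right) = \frac{73}{113} + M^{2} + \frac{M}{R}$)
$6975 - T{\left(39,99 \right)} = 6975 - \left(\frac{73}{113} + 39^{2} + \frac{39}{99}\right) = 6975 - \left(\frac{73}{113} + 1521 + 39 \cdot \frac{1}{99}\right) = 6975 - \left(\frac{73}{113} + 1521 + \frac{13}{33}\right) = 6975 - \frac{5675687}{3729} = \frac{20334088}{3729}$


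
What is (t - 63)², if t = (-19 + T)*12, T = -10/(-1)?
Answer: 29241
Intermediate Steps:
T = 10 (T = -10*(-1) = 10)
t = -108 (t = (-19 + 10)*12 = -9*12 = -108)
(t - 63)² = (-108 - 63)² = (-171)² = 29241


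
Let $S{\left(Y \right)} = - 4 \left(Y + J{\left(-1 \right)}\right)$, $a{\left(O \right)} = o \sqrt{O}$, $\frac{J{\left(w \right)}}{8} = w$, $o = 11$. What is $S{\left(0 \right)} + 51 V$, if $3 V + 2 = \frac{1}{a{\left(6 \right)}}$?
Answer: $-2 + \frac{17 \sqrt{6}}{66} \approx -1.3691$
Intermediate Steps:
$J{\left(w \right)} = 8 w$
$a{\left(O \right)} = 11 \sqrt{O}$
$V = - \frac{2}{3} + \frac{\sqrt{6}}{198}$ ($V = - \frac{2}{3} + \frac{1}{3 \cdot 11 \sqrt{6}} = - \frac{2}{3} + \frac{\frac{1}{66} \sqrt{6}}{3} = - \frac{2}{3} + \frac{\sqrt{6}}{198} \approx -0.6543$)
$S{\left(Y \right)} = 32 - 4 Y$ ($S{\left(Y \right)} = - 4 \left(Y + 8 \left(-1\right)\right) = - 4 \left(Y - 8\right) = - 4 \left(-8 + Y\right) = 32 - 4 Y$)
$S{\left(0 \right)} + 51 V = \left(32 - 0\right) + 51 \left(- \frac{2}{3} + \frac{\sqrt{6}}{198}\right) = \left(32 + 0\right) - \left(34 - \frac{17 \sqrt{6}}{66}\right) = 32 - \left(34 - \frac{17 \sqrt{6}}{66}\right) = -2 + \frac{17 \sqrt{6}}{66}$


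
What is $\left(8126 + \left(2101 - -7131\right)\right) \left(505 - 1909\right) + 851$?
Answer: $-24369781$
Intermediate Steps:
$\left(8126 + \left(2101 - -7131\right)\right) \left(505 - 1909\right) + 851 = \left(8126 + \left(2101 + 7131\right)\right) \left(-1404\right) + 851 = \left(8126 + 9232\right) \left(-1404\right) + 851 = 17358 \left(-1404\right) + 851 = -24370632 + 851 = -24369781$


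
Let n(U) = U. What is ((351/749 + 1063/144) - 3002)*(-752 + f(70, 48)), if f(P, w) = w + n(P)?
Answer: 102371022977/53928 ≈ 1.8983e+6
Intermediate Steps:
f(P, w) = P + w (f(P, w) = w + P = P + w)
((351/749 + 1063/144) - 3002)*(-752 + f(70, 48)) = ((351/749 + 1063/144) - 3002)*(-752 + (70 + 48)) = ((351*(1/749) + 1063*(1/144)) - 3002)*(-752 + 118) = ((351/749 + 1063/144) - 3002)*(-634) = (846731/107856 - 3002)*(-634) = -322936981/107856*(-634) = 102371022977/53928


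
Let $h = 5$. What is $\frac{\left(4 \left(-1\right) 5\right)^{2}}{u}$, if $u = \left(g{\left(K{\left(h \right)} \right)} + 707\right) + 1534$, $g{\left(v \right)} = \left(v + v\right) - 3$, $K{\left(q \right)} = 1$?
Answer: $\frac{5}{28} \approx 0.17857$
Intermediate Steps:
$g{\left(v \right)} = -3 + 2 v$ ($g{\left(v \right)} = 2 v - 3 = -3 + 2 v$)
$u = 2240$ ($u = \left(\left(-3 + 2 \cdot 1\right) + 707\right) + 1534 = \left(\left(-3 + 2\right) + 707\right) + 1534 = \left(-1 + 707\right) + 1534 = 706 + 1534 = 2240$)
$\frac{\left(4 \left(-1\right) 5\right)^{2}}{u} = \frac{\left(4 \left(-1\right) 5\right)^{2}}{2240} = \left(\left(-4\right) 5\right)^{2} \cdot \frac{1}{2240} = \left(-20\right)^{2} \cdot \frac{1}{2240} = 400 \cdot \frac{1}{2240} = \frac{5}{28}$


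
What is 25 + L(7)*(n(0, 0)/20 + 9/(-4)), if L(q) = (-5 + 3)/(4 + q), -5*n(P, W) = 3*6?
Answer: 13993/550 ≈ 25.442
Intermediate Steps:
n(P, W) = -18/5 (n(P, W) = -3*6/5 = -⅕*18 = -18/5)
L(q) = -2/(4 + q)
25 + L(7)*(n(0, 0)/20 + 9/(-4)) = 25 + (-2/(4 + 7))*(-18/5/20 + 9/(-4)) = 25 + (-2/11)*(-18/5*1/20 + 9*(-¼)) = 25 + (-2*1/11)*(-9/50 - 9/4) = 25 - 2/11*(-243/100) = 25 + 243/550 = 13993/550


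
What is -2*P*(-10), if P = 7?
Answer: 140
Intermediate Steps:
-2*P*(-10) = -2*7*(-10) = -14*(-10) = 140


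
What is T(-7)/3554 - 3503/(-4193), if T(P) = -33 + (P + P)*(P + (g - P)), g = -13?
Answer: 13074419/14901922 ≈ 0.87736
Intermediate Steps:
T(P) = -33 - 26*P (T(P) = -33 + (P + P)*(P + (-13 - P)) = -33 + (2*P)*(-13) = -33 - 26*P)
T(-7)/3554 - 3503/(-4193) = (-33 - 26*(-7))/3554 - 3503/(-4193) = (-33 + 182)*(1/3554) - 3503*(-1/4193) = 149*(1/3554) + 3503/4193 = 149/3554 + 3503/4193 = 13074419/14901922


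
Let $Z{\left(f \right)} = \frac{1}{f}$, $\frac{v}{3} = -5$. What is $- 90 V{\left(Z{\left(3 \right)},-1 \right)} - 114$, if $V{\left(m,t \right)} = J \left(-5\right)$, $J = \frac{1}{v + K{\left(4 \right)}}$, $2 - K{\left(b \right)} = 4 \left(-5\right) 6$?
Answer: $- \frac{11748}{107} \approx -109.79$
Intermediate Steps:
$v = -15$ ($v = 3 \left(-5\right) = -15$)
$K{\left(b \right)} = 122$ ($K{\left(b \right)} = 2 - 4 \left(-5\right) 6 = 2 - \left(-20\right) 6 = 2 - -120 = 2 + 120 = 122$)
$J = \frac{1}{107}$ ($J = \frac{1}{-15 + 122} = \frac{1}{107} \approx 0.0093458$)
$V{\left(m,t \right)} = - \frac{5}{107}$ ($V{\left(m,t \right)} = \frac{1}{107} \left(-5\right) = - \frac{5}{107}$)
$- 90 V{\left(Z{\left(3 \right)},-1 \right)} - 114 = \left(-90\right) \left(- \frac{5}{107}\right) - 114 = \frac{450}{107} - 114 = - \frac{11748}{107}$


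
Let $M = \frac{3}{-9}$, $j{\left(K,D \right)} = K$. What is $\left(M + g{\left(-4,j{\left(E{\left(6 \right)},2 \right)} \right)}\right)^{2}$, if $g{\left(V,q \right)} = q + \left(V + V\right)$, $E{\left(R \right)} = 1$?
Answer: $\frac{484}{9} \approx 53.778$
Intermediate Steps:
$g{\left(V,q \right)} = q + 2 V$
$M = - \frac{1}{3}$ ($M = 3 \left(- \frac{1}{9}\right) = - \frac{1}{3} \approx -0.33333$)
$\left(M + g{\left(-4,j{\left(E{\left(6 \right)},2 \right)} \right)}\right)^{2} = \left(- \frac{1}{3} + \left(1 + 2 \left(-4\right)\right)\right)^{2} = \left(- \frac{1}{3} + \left(1 - 8\right)\right)^{2} = \left(- \frac{1}{3} - 7\right)^{2} = \left(- \frac{22}{3}\right)^{2} = \frac{484}{9}$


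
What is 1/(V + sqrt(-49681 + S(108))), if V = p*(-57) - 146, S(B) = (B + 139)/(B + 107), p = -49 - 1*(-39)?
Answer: 11395/6166626 - I*sqrt(143528195)/12333252 ≈ 0.0018479 - 0.00097138*I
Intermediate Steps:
p = -10 (p = -49 + 39 = -10)
S(B) = (139 + B)/(107 + B)
V = 424 (V = -10*(-57) - 146 = 570 - 146 = 424)
1/(V + sqrt(-49681 + S(108))) = 1/(424 + sqrt(-49681 + (139 + 108)/(107 + 108))) = 1/(424 + sqrt(-49681 + 247/215)) = 1/(424 + sqrt(-10681168/215)) = 1/(424 + 4*I*sqrt(143528195)/215)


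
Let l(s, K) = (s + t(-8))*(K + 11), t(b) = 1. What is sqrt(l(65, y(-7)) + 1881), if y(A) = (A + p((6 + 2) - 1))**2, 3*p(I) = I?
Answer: sqrt(36399)/3 ≈ 63.595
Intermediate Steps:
p(I) = I/3
y(A) = (7/3 + A)**2 (y(A) = (A + ((6 + 2) - 1)/3)**2 = (A + (8 - 1)/3)**2 = (A + (1/3)*7)**2 = (A + 7/3)**2 = (7/3 + A)**2)
l(s, K) = (1 + s)*(11 + K) (l(s, K) = (s + 1)*(K + 11) = (1 + s)*(11 + K))
sqrt(l(65, y(-7)) + 1881) = sqrt((11 + (7 + 3*(-7))**2/9 + 11*65 + ((7 + 3*(-7))**2/9)*65) + 1881) = sqrt((11 + (7 - 21)**2/9 + 715 + ((7 - 21)**2/9)*65) + 1881) = sqrt((11 + (1/9)*(-14)**2 + 715 + ((1/9)*(-14)**2)*65) + 1881) = sqrt((11 + (1/9)*196 + 715 + ((1/9)*196)*65) + 1881) = sqrt((11 + 196/9 + 715 + (196/9)*65) + 1881) = sqrt((11 + 196/9 + 715 + 12740/9) + 1881) = sqrt(6490/3 + 1881) = sqrt(12133/3) = sqrt(36399)/3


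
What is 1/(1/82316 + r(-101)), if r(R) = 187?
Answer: 82316/15393093 ≈ 0.0053476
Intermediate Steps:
1/(1/82316 + r(-101)) = 1/(1/82316 + 187) = 1/(15393093/82316) = 82316/15393093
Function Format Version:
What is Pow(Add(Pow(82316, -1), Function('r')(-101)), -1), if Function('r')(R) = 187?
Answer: Rational(82316, 15393093) ≈ 0.0053476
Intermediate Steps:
Pow(Add(Pow(82316, -1), Function('r')(-101)), -1) = Pow(Add(Pow(82316, -1), 187), -1) = Pow(Add(Rational(1, 82316), 187), -1) = Pow(Rational(15393093, 82316), -1) = Rational(82316, 15393093)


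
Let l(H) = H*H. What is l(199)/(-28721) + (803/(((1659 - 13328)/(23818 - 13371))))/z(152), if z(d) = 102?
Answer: -41153341357/4883546514 ≈ -8.4269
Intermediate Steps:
l(H) = H**2
l(199)/(-28721) + (803/(((1659 - 13328)/(23818 - 13371))))/z(152) = 199**2/(-28721) + (803/(((1659 - 13328)/(23818 - 13371))))/102 = 39601*(-1/28721) + (803/((-11669/10447)))*(1/102) = -39601/28721 + (803/((-11669*1/10447)))*(1/102) = -39601/28721 + (803/(-11669/10447))*(1/102) = -39601/28721 + (803*(-10447/11669))*(1/102) = -39601/28721 - 8388941/11669*1/102 = -39601/28721 - 8388941/1190238 = -41153341357/4883546514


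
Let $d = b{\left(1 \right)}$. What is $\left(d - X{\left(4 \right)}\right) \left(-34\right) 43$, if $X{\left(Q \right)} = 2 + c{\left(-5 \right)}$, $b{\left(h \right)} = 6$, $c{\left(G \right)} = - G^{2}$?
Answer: $-42398$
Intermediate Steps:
$d = 6$
$X{\left(Q \right)} = -23$ ($X{\left(Q \right)} = 2 - \left(-5\right)^{2} = 2 - 25 = -23$)
$\left(d - X{\left(4 \right)}\right) \left(-34\right) 43 = \left(6 - -23\right) \left(-34\right) 43 = \left(6 + 23\right) \left(-34\right) 43 = 29 \left(-34\right) 43 = \left(-986\right) 43 = -42398$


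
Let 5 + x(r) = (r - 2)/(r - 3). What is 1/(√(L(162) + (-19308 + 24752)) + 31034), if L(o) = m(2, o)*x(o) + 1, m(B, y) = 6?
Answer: 1644802/51044497953 - √15227695/51044497953 ≈ 3.2146e-5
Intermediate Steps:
x(r) = -5 + (-2 + r)/(-3 + r) (x(r) = -5 + (r - 2)/(r - 3) = -5 + (-2 + r)/(-3 + r))
L(o) = 1 + 6*(13 - 4*o)/(-3 + o) (L(o) = 6*((13 - 4*o)/(-3 + o)) + 1 = 6*(13 - 4*o)/(-3 + o) + 1 = 1 + 6*(13 - 4*o)/(-3 + o))
1/(√(L(162) + (-19308 + 24752)) + 31034) = 1/(√((75 - 23*162)/(-3 + 162) + (-19308 + 24752)) + 31034) = 1/(√((75 - 3726)/159 + 5444) + 31034) = 1/(√((1/159)*(-3651) + 5444) + 31034) = 1/(√(-1217/53 + 5444) + 31034) = 1/(√(287315/53) + 31034) = 1/(√15227695/53 + 31034) = 1/(31034 + √15227695/53)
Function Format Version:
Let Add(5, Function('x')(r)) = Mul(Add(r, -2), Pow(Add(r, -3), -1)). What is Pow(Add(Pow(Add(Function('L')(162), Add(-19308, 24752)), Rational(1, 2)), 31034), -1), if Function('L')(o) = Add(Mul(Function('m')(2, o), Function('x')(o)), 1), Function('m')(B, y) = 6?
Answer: Add(Rational(1644802, 51044497953), Mul(Rational(-1, 51044497953), Pow(15227695, Rational(1, 2)))) ≈ 3.2146e-5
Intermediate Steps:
Function('x')(r) = Add(-5, Mul(Pow(Add(-3, r), -1), Add(-2, r))) (Function('x')(r) = Add(-5, Mul(Add(r, -2), Pow(Add(r, -3), -1))) = Add(-5, Mul(Add(-2, r), Pow(Add(-3, r), -1))) = Add(-5, Mul(Pow(Add(-3, r), -1), Add(-2, r))))
Function('L')(o) = Add(1, Mul(6, Pow(Add(-3, o), -1), Add(13, Mul(-4, o)))) (Function('L')(o) = Add(Mul(6, Mul(Pow(Add(-3, o), -1), Add(13, Mul(-4, o)))), 1) = Add(Mul(6, Pow(Add(-3, o), -1), Add(13, Mul(-4, o))), 1) = Add(1, Mul(6, Pow(Add(-3, o), -1), Add(13, Mul(-4, o)))))
Pow(Add(Pow(Add(Function('L')(162), Add(-19308, 24752)), Rational(1, 2)), 31034), -1) = Pow(Add(Pow(Add(Mul(Pow(Add(-3, 162), -1), Add(75, Mul(-23, 162))), Add(-19308, 24752)), Rational(1, 2)), 31034), -1) = Pow(Add(Pow(Add(Mul(Pow(159, -1), Add(75, -3726)), 5444), Rational(1, 2)), 31034), -1) = Pow(Add(Pow(Add(Mul(Rational(1, 159), -3651), 5444), Rational(1, 2)), 31034), -1) = Pow(Add(Pow(Add(Rational(-1217, 53), 5444), Rational(1, 2)), 31034), -1) = Pow(Add(Pow(Rational(287315, 53), Rational(1, 2)), 31034), -1) = Pow(Add(Mul(Rational(1, 53), Pow(15227695, Rational(1, 2))), 31034), -1) = Pow(Add(31034, Mul(Rational(1, 53), Pow(15227695, Rational(1, 2)))), -1)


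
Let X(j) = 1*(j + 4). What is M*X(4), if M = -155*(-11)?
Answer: 13640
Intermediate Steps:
X(j) = 4 + j (X(j) = 1*(4 + j) = 4 + j)
M = 1705
M*X(4) = 1705*(4 + 4) = 1705*8 = 13640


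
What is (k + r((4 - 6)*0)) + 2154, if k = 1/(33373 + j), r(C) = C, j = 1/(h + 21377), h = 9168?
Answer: 2195740858589/1019378286 ≈ 2154.0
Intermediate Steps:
j = 1/30545 (j = 1/(9168 + 21377) = 1/30545 ≈ 3.2739e-5)
k = 30545/1019378286 (k = 1/(33373 + 1/30545) = 1/(1019378286/30545) = 30545/1019378286 ≈ 2.9964e-5)
(k + r((4 - 6)*0)) + 2154 = (30545/1019378286 + (4 - 6)*0) + 2154 = (30545/1019378286 - 2*0) + 2154 = (30545/1019378286 + 0) + 2154 = 30545/1019378286 + 2154 = 2195740858589/1019378286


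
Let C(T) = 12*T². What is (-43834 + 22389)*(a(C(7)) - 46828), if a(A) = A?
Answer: 991616800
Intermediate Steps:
(-43834 + 22389)*(a(C(7)) - 46828) = (-43834 + 22389)*(12*7² - 46828) = -21445*(12*49 - 46828) = -21445*(588 - 46828) = -21445*(-46240) = 991616800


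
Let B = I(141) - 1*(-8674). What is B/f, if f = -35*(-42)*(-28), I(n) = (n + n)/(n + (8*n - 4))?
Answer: -391889/1859550 ≈ -0.21074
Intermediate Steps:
I(n) = 2*n/(-4 + 9*n) (I(n) = (2*n)/(n + (-4 + 8*n)) = (2*n)/(-4 + 9*n) = 2*n/(-4 + 9*n))
f = -41160 (f = 1470*(-28) = -41160)
B = 10972892/1265 (B = 2*141/(-4 + 9*141) - 1*(-8674) = 2*141/(-4 + 1269) + 8674 = 2*141/1265 + 8674 = 2*141*(1/1265) + 8674 = 282/1265 + 8674 = 10972892/1265 ≈ 8674.2)
B/f = (10972892/1265)/(-41160) = (10972892/1265)*(-1/41160) = -391889/1859550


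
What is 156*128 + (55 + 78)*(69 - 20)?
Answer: 26485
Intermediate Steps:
156*128 + (55 + 78)*(69 - 20) = 19968 + 133*49 = 19968 + 6517 = 26485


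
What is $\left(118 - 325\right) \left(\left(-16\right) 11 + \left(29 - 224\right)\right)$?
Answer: $76797$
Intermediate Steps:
$\left(118 - 325\right) \left(\left(-16\right) 11 + \left(29 - 224\right)\right) = - 207 \left(-176 - 195\right) = \left(-207\right) \left(-371\right) = 76797$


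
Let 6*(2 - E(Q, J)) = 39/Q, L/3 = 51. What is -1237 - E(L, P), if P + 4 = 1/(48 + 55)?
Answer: -379121/306 ≈ -1239.0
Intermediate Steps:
L = 153 (L = 3*51 = 153)
P = -411/103 (P = -4 + 1/(48 + 55) = -4 + 1/103 = -411/103 ≈ -3.9903)
E(Q, J) = 2 - 13/(2*Q)
-1237 - E(L, P) = -1237 - (2 - 13/2/153) = -1237 - (2 - 13/2*1/153) = -1237 - (2 - 13/306) = -1237 - 1*599/306 = -1237 - 599/306 = -379121/306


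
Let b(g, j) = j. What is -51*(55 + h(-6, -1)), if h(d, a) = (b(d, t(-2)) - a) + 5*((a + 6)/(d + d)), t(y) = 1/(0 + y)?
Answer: -10897/4 ≈ -2724.3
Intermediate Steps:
t(y) = 1/y
h(d, a) = -½ - a + 5*(6 + a)/(2*d) (h(d, a) = (1/(-2) - a) + 5*((a + 6)/(d + d)) = (-½ - a) + 5*((6 + a)/((2*d))) = (-½ - a) + 5*((6 + a)*(1/(2*d))) = (-½ - a) + 5*((6 + a)/(2*d)) = (-½ - a) + 5*(6 + a)/(2*d) = -½ - a + 5*(6 + a)/(2*d))
-51*(55 + h(-6, -1)) = -51*(55 + (½)*(30 + 5*(-1) - 1*(-6)*(1 + 2*(-1)))/(-6)) = -51*(55 + (½)*(-⅙)*(30 - 5 - 1*(-6)*(1 - 2))) = -51*(55 + (½)*(-⅙)*(30 - 5 - 1*(-6)*(-1))) = -51*(55 + (½)*(-⅙)*(30 - 5 - 6)) = -51*(55 + (½)*(-⅙)*19) = -51*(55 - 19/12) = -51*641/12 = -10897/4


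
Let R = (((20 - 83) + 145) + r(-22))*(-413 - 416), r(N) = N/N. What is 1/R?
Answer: -1/68807 ≈ -1.4533e-5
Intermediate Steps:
r(N) = 1
R = -68807 (R = (((20 - 83) + 145) + 1)*(-413 - 416) = ((-63 + 145) + 1)*(-829) = (82 + 1)*(-829) = 83*(-829) = -68807)
1/R = 1/(-68807) = -1/68807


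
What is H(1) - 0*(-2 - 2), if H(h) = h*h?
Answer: 1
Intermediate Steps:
H(h) = h²
H(1) - 0*(-2 - 2) = 1² - 0*(-2 - 2) = 1 - 0*(-4) = 1 - 2*0 = 1 + 0 = 1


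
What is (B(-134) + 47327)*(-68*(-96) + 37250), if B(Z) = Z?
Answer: 2066015154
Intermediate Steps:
(B(-134) + 47327)*(-68*(-96) + 37250) = (-134 + 47327)*(-68*(-96) + 37250) = 47193*(6528 + 37250) = 47193*43778 = 2066015154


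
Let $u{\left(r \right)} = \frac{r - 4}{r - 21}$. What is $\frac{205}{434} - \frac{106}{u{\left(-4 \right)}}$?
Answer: $- \frac{287115}{868} \approx -330.78$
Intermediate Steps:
$u{\left(r \right)} = \frac{-4 + r}{-21 + r}$
$\frac{205}{434} - \frac{106}{u{\left(-4 \right)}} = \frac{205}{434} - \frac{106}{\frac{1}{-21 - 4} \left(-4 - 4\right)} = 205 \cdot \frac{1}{434} - \frac{106}{\frac{1}{-25} \left(-8\right)} = \frac{205}{434} - \frac{106}{\left(- \frac{1}{25}\right) \left(-8\right)} = \frac{205}{434} - \frac{106}{\frac{8}{25}} = \frac{205}{434} - \frac{1325}{4} = - \frac{287115}{868}$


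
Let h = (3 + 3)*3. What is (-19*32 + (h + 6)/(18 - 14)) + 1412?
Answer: 810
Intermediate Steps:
h = 18 (h = 6*3 = 18)
(-19*32 + (h + 6)/(18 - 14)) + 1412 = (-19*32 + (18 + 6)/(18 - 14)) + 1412 = (-608 + 24/4) + 1412 = (-608 + 24*(¼)) + 1412 = (-608 + 6) + 1412 = -602 + 1412 = 810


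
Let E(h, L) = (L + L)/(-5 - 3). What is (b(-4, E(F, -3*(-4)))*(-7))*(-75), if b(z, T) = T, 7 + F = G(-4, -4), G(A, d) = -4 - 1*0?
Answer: -1575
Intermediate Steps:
G(A, d) = -4 (G(A, d) = -4 + 0 = -4)
F = -11 (F = -7 - 4 = -11)
E(h, L) = -L/4 (E(h, L) = (2*L)/(-8) = (2*L)*(-⅛) = -L/4)
(b(-4, E(F, -3*(-4)))*(-7))*(-75) = (-(-3)*(-4)/4*(-7))*(-75) = (-¼*12*(-7))*(-75) = -3*(-7)*(-75) = 21*(-75) = -1575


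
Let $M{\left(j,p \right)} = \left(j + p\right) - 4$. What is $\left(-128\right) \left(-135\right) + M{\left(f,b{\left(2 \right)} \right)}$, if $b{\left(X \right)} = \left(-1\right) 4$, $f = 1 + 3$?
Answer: $17276$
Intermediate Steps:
$f = 4$
$b{\left(X \right)} = -4$
$M{\left(j,p \right)} = -4 + j + p$
$\left(-128\right) \left(-135\right) + M{\left(f,b{\left(2 \right)} \right)} = \left(-128\right) \left(-135\right) - 4 = 17280 - 4 = 17276$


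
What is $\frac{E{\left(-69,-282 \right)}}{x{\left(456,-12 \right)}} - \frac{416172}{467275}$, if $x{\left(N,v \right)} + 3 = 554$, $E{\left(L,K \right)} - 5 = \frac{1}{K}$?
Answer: $- \frac{64007247229}{72606124050} \approx -0.88157$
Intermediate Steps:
$E{\left(L,K \right)} = 5 + \frac{1}{K}$
$x{\left(N,v \right)} = 551$ ($x{\left(N,v \right)} = -3 + 554 = 551$)
$\frac{E{\left(-69,-282 \right)}}{x{\left(456,-12 \right)}} - \frac{416172}{467275} = \frac{5 + \frac{1}{-282}}{551} - \frac{416172}{467275} = \left(5 - \frac{1}{282}\right) \frac{1}{551} - \frac{416172}{467275} = \frac{1409}{282} \cdot \frac{1}{551} - \frac{416172}{467275} = \frac{1409}{155382} - \frac{416172}{467275} = - \frac{64007247229}{72606124050}$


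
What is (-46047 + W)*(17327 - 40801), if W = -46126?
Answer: 2163669002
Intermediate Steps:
(-46047 + W)*(17327 - 40801) = (-46047 - 46126)*(17327 - 40801) = -92173*(-23474) = 2163669002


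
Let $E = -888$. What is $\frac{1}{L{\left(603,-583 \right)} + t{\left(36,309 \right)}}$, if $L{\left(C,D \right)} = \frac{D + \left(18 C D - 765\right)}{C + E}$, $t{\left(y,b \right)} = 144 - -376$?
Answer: $\frac{57}{1295486} \approx 4.3999 \cdot 10^{-5}$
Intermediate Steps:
$t{\left(y,b \right)} = 520$ ($t{\left(y,b \right)} = 144 + 376 = 520$)
$L{\left(C,D \right)} = \frac{-765 + D + 18 C D}{-888 + C}$ ($L{\left(C,D \right)} = \frac{D + \left(18 C D - 765\right)}{C - 888} = \frac{D + \left(18 C D - 765\right)}{-888 + C} = \frac{D + \left(-765 + 18 C D\right)}{-888 + C} = \frac{-765 + D + 18 C D}{-888 + C}$)
$\frac{1}{L{\left(603,-583 \right)} + t{\left(36,309 \right)}} = \frac{1}{\frac{-765 - 583 + 18 \cdot 603 \left(-583\right)}{-888 + 603} + 520} = \frac{1}{\frac{-765 - 583 - 6327882}{-285} + 520} = \frac{1}{\left(- \frac{1}{285}\right) \left(-6329230\right) + 520} = \frac{1}{\frac{1265846}{57} + 520} = \frac{1}{\frac{1295486}{57}} = \frac{57}{1295486}$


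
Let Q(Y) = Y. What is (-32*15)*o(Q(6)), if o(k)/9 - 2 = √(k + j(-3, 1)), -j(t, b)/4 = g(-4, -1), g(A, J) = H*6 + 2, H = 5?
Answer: -8640 - 4320*I*√122 ≈ -8640.0 - 47716.0*I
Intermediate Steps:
g(A, J) = 32 (g(A, J) = 5*6 + 2 = 30 + 2 = 32)
j(t, b) = -128 (j(t, b) = -4*32 = -128)
o(k) = 18 + 9*√(-128 + k) (o(k) = 18 + 9*√(k - 128) = 18 + 9*√(-128 + k))
(-32*15)*o(Q(6)) = (-32*15)*(18 + 9*√(-128 + 6)) = -480*(18 + 9*√(-122)) = -480*(18 + 9*(I*√122)) = -480*(18 + 9*I*√122) = -8640 - 4320*I*√122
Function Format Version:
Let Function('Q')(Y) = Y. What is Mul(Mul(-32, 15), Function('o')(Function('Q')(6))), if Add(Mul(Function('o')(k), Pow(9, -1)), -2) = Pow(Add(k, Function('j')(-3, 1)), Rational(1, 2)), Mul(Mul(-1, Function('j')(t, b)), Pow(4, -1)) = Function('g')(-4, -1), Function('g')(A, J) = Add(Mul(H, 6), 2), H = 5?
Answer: Add(-8640, Mul(-4320, I, Pow(122, Rational(1, 2)))) ≈ Add(-8640.0, Mul(-47716., I))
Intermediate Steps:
Function('g')(A, J) = 32 (Function('g')(A, J) = Add(Mul(5, 6), 2) = Add(30, 2) = 32)
Function('j')(t, b) = -128 (Function('j')(t, b) = Mul(-4, 32) = -128)
Function('o')(k) = Add(18, Mul(9, Pow(Add(-128, k), Rational(1, 2)))) (Function('o')(k) = Add(18, Mul(9, Pow(Add(k, -128), Rational(1, 2)))) = Add(18, Mul(9, Pow(Add(-128, k), Rational(1, 2)))))
Mul(Mul(-32, 15), Function('o')(Function('Q')(6))) = Mul(Mul(-32, 15), Add(18, Mul(9, Pow(Add(-128, 6), Rational(1, 2))))) = Mul(-480, Add(18, Mul(9, Pow(-122, Rational(1, 2))))) = Mul(-480, Add(18, Mul(9, Mul(I, Pow(122, Rational(1, 2)))))) = Mul(-480, Add(18, Mul(9, I, Pow(122, Rational(1, 2))))) = Add(-8640, Mul(-4320, I, Pow(122, Rational(1, 2))))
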